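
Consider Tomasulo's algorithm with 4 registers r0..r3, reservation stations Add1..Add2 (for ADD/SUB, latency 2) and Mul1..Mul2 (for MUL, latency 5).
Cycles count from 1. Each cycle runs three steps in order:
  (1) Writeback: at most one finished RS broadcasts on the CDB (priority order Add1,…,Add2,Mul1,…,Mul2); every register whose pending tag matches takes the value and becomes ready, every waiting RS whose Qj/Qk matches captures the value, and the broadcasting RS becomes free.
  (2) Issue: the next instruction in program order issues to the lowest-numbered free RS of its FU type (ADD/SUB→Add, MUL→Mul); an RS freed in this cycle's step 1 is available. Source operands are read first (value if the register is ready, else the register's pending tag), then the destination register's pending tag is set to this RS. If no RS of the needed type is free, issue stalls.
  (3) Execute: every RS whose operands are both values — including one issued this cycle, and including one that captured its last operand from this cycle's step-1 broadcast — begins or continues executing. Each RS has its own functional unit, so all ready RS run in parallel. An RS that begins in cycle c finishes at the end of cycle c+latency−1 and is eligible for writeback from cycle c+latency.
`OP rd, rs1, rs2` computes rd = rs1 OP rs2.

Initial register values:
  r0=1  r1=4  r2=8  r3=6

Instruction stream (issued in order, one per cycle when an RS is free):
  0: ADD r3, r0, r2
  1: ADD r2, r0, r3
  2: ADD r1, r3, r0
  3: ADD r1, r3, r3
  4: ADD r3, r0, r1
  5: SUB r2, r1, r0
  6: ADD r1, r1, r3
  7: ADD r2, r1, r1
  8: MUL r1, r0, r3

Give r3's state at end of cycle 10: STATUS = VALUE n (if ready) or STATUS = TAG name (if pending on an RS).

STATUS = VALUE 19

c1: issue ADD r3<-Add1 | r0:1,r1:4,r2:8,r3:Add1
c2: issue ADD r2<-Add2 | r0:1,r1:4,r2:Add2,r3:Add1
c3: CDB Add1=9; issue ADD r1<-Add1 | r0:1,r1:Add1,r2:Add2,r3:9
c4: stall | r0:1,r1:Add1,r2:Add2,r3:9
c5: CDB Add1=10; issue ADD r1<-Add1 | r0:1,r1:Add1,r2:Add2,r3:9
c6: CDB Add2=10; issue ADD r3<-Add2 | r0:1,r1:Add1,r2:10,r3:Add2
c7: CDB Add1=18; issue SUB r2<-Add1 | r0:1,r1:18,r2:Add1,r3:Add2
c8: stall | r0:1,r1:18,r2:Add1,r3:Add2
c9: CDB Add1=17; issue ADD r1<-Add1 | r0:1,r1:Add1,r2:17,r3:Add2
c10: CDB Add2=19; issue ADD r2<-Add2 | r0:1,r1:Add1,r2:Add2,r3:19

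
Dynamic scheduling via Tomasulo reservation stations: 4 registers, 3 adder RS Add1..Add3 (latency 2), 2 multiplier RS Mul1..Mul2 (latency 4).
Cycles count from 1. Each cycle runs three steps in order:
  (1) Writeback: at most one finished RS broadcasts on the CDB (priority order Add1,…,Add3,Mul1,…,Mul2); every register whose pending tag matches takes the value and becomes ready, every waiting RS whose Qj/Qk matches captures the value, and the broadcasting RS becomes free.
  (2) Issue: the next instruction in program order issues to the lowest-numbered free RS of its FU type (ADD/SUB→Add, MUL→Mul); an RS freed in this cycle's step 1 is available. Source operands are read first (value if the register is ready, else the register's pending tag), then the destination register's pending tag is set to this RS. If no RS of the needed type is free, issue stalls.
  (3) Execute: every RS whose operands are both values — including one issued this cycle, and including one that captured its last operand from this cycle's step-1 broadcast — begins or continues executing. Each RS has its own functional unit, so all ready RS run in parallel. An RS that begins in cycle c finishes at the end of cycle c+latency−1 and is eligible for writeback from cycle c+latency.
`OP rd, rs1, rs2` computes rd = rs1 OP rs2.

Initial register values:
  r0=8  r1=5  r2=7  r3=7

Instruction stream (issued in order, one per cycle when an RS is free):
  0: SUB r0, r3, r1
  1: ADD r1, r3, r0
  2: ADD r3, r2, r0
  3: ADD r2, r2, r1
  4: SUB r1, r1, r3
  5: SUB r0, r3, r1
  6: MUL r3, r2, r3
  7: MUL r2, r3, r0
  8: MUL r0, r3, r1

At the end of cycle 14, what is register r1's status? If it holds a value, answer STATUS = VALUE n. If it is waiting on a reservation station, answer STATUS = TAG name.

c1: issue SUB r0<-Add1 | r0:Add1,r1:5,r2:7,r3:7
c2: issue ADD r1<-Add2 | r0:Add1,r1:Add2,r2:7,r3:7
c3: CDB Add1=2; issue ADD r3<-Add1 | r0:2,r1:Add2,r2:7,r3:Add1
c4: issue ADD r2<-Add3 | r0:2,r1:Add2,r2:Add3,r3:Add1
c5: CDB Add1=9; issue SUB r1<-Add1 | r0:2,r1:Add1,r2:Add3,r3:9
c6: CDB Add2=9; issue SUB r0<-Add2 | r0:Add2,r1:Add1,r2:Add3,r3:9
c7: issue MUL r3<-Mul1 | r0:Add2,r1:Add1,r2:Add3,r3:Mul1
c8: CDB Add1=0; issue MUL r2<-Mul2 | r0:Add2,r1:0,r2:Mul2,r3:Mul1
c9: CDB Add3=16; stall | r0:Add2,r1:0,r2:Mul2,r3:Mul1
c10: CDB Add2=9; stall | r0:9,r1:0,r2:Mul2,r3:Mul1
c11: stall | r0:9,r1:0,r2:Mul2,r3:Mul1
c12: stall | r0:9,r1:0,r2:Mul2,r3:Mul1
c13: CDB Mul1=144; issue MUL r0<-Mul1 | r0:Mul1,r1:0,r2:Mul2,r3:144
c14: - | r0:Mul1,r1:0,r2:Mul2,r3:144

STATUS = VALUE 0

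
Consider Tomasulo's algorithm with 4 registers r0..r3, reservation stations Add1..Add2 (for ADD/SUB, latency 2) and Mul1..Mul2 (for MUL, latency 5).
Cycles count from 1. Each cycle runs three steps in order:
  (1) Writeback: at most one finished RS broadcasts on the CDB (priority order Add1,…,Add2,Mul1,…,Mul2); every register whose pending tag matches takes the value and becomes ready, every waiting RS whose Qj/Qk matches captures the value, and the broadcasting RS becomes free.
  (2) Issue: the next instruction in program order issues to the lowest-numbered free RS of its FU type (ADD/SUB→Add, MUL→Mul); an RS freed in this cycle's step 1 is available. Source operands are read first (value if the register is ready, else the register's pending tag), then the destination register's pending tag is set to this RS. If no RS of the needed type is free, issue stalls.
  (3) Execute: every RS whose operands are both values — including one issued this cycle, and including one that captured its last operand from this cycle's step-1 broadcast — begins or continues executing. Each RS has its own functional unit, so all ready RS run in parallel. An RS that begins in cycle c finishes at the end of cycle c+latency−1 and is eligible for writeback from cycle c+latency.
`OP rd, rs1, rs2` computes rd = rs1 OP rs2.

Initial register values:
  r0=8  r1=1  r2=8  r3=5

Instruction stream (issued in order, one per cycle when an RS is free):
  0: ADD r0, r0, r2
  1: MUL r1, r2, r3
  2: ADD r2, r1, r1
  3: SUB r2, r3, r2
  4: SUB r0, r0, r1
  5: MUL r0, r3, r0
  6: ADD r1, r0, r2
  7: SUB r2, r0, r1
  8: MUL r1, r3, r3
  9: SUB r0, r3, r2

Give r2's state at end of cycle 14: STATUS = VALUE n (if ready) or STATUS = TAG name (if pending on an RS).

STATUS = TAG Add2

  c1: issue ADD r0<-Add1  regs: r0:Add1,r1:1,r2:8,r3:5
  c2: issue MUL r1<-Mul1  regs: r0:Add1,r1:Mul1,r2:8,r3:5
  c3: CDB Add1=16; issue ADD r2<-Add1  regs: r0:16,r1:Mul1,r2:Add1,r3:5
  c4: issue SUB r2<-Add2  regs: r0:16,r1:Mul1,r2:Add2,r3:5
  c5: stall  regs: r0:16,r1:Mul1,r2:Add2,r3:5
  c6: stall  regs: r0:16,r1:Mul1,r2:Add2,r3:5
  c7: CDB Mul1=40; stall  regs: r0:16,r1:40,r2:Add2,r3:5
  c8: stall  regs: r0:16,r1:40,r2:Add2,r3:5
  c9: CDB Add1=80; issue SUB r0<-Add1  regs: r0:Add1,r1:40,r2:Add2,r3:5
  c10: issue MUL r0<-Mul1  regs: r0:Mul1,r1:40,r2:Add2,r3:5
  c11: CDB Add1=-24; issue ADD r1<-Add1  regs: r0:Mul1,r1:Add1,r2:Add2,r3:5
  c12: CDB Add2=-75; issue SUB r2<-Add2  regs: r0:Mul1,r1:Add1,r2:Add2,r3:5
  c13: issue MUL r1<-Mul2  regs: r0:Mul1,r1:Mul2,r2:Add2,r3:5
  c14: stall  regs: r0:Mul1,r1:Mul2,r2:Add2,r3:5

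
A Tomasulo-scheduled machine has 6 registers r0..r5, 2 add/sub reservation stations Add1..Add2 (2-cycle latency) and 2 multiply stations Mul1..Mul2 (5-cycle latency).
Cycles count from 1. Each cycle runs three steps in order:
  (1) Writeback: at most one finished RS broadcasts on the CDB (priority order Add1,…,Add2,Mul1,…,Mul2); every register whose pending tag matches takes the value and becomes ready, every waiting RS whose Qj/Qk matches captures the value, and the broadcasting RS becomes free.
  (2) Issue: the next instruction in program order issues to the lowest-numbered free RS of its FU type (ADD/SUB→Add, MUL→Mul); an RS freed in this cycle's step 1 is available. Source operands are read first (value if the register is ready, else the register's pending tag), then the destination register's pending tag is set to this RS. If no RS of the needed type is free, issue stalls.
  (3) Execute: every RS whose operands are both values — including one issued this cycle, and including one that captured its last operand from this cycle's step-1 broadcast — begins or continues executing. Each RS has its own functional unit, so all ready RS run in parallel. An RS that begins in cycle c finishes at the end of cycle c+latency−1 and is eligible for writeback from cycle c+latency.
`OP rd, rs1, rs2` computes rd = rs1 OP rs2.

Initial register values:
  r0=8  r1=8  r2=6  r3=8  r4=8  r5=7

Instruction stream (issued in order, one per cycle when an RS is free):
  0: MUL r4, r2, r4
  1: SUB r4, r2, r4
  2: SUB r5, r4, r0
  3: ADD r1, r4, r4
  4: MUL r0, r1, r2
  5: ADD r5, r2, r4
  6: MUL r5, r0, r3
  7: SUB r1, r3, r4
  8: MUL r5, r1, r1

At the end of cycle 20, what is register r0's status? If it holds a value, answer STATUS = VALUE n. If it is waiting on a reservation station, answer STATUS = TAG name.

STATUS = VALUE -504

cycle 1: issue MUL r4<-Mul1 // r0:8,r1:8,r2:6,r3:8,r4:Mul1,r5:7
cycle 2: issue SUB r4<-Add1 // r0:8,r1:8,r2:6,r3:8,r4:Add1,r5:7
cycle 3: issue SUB r5<-Add2 // r0:8,r1:8,r2:6,r3:8,r4:Add1,r5:Add2
cycle 4: stall // r0:8,r1:8,r2:6,r3:8,r4:Add1,r5:Add2
cycle 5: stall // r0:8,r1:8,r2:6,r3:8,r4:Add1,r5:Add2
cycle 6: CDB Mul1=48; stall // r0:8,r1:8,r2:6,r3:8,r4:Add1,r5:Add2
cycle 7: stall // r0:8,r1:8,r2:6,r3:8,r4:Add1,r5:Add2
cycle 8: CDB Add1=-42; issue ADD r1<-Add1 // r0:8,r1:Add1,r2:6,r3:8,r4:-42,r5:Add2
cycle 9: issue MUL r0<-Mul1 // r0:Mul1,r1:Add1,r2:6,r3:8,r4:-42,r5:Add2
cycle 10: CDB Add1=-84; issue ADD r5<-Add1 // r0:Mul1,r1:-84,r2:6,r3:8,r4:-42,r5:Add1
cycle 11: CDB Add2=-50; issue MUL r5<-Mul2 // r0:Mul1,r1:-84,r2:6,r3:8,r4:-42,r5:Mul2
cycle 12: CDB Add1=-36; issue SUB r1<-Add1 // r0:Mul1,r1:Add1,r2:6,r3:8,r4:-42,r5:Mul2
cycle 13: stall // r0:Mul1,r1:Add1,r2:6,r3:8,r4:-42,r5:Mul2
cycle 14: CDB Add1=50; stall // r0:Mul1,r1:50,r2:6,r3:8,r4:-42,r5:Mul2
cycle 15: CDB Mul1=-504; issue MUL r5<-Mul1 // r0:-504,r1:50,r2:6,r3:8,r4:-42,r5:Mul1
cycle 16: - // r0:-504,r1:50,r2:6,r3:8,r4:-42,r5:Mul1
cycle 17: - // r0:-504,r1:50,r2:6,r3:8,r4:-42,r5:Mul1
cycle 18: - // r0:-504,r1:50,r2:6,r3:8,r4:-42,r5:Mul1
cycle 19: - // r0:-504,r1:50,r2:6,r3:8,r4:-42,r5:Mul1
cycle 20: CDB Mul1=2500 // r0:-504,r1:50,r2:6,r3:8,r4:-42,r5:2500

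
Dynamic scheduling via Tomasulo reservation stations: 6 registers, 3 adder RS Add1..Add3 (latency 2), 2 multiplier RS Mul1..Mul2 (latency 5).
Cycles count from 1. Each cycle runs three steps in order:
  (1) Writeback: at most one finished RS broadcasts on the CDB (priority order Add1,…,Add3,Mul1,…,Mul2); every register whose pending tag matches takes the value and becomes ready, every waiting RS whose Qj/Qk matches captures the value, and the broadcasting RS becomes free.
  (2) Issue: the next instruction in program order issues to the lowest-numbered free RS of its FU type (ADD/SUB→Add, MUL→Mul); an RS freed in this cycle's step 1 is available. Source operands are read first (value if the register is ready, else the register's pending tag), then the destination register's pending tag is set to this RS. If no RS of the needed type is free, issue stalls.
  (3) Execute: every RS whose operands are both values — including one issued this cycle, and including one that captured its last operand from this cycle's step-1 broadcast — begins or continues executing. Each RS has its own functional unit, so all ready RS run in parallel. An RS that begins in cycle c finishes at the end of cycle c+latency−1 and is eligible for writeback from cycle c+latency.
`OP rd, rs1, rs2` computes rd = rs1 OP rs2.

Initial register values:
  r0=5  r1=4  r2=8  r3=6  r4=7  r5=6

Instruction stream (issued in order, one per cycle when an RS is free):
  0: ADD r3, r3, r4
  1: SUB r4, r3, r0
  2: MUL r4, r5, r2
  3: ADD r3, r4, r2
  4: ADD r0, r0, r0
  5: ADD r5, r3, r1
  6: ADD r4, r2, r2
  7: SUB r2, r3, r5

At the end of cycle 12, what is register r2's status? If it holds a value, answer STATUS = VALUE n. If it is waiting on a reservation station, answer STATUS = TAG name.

STATUS = TAG Add2

  c1: issue ADD r3<-Add1  regs: r0:5,r1:4,r2:8,r3:Add1,r4:7,r5:6
  c2: issue SUB r4<-Add2  regs: r0:5,r1:4,r2:8,r3:Add1,r4:Add2,r5:6
  c3: CDB Add1=13; issue MUL r4<-Mul1  regs: r0:5,r1:4,r2:8,r3:13,r4:Mul1,r5:6
  c4: issue ADD r3<-Add1  regs: r0:5,r1:4,r2:8,r3:Add1,r4:Mul1,r5:6
  c5: CDB Add2=8; issue ADD r0<-Add2  regs: r0:Add2,r1:4,r2:8,r3:Add1,r4:Mul1,r5:6
  c6: issue ADD r5<-Add3  regs: r0:Add2,r1:4,r2:8,r3:Add1,r4:Mul1,r5:Add3
  c7: CDB Add2=10; issue ADD r4<-Add2  regs: r0:10,r1:4,r2:8,r3:Add1,r4:Add2,r5:Add3
  c8: CDB Mul1=48; stall  regs: r0:10,r1:4,r2:8,r3:Add1,r4:Add2,r5:Add3
  c9: CDB Add2=16; issue SUB r2<-Add2  regs: r0:10,r1:4,r2:Add2,r3:Add1,r4:16,r5:Add3
  c10: CDB Add1=56  regs: r0:10,r1:4,r2:Add2,r3:56,r4:16,r5:Add3
  c11: -  regs: r0:10,r1:4,r2:Add2,r3:56,r4:16,r5:Add3
  c12: CDB Add3=60  regs: r0:10,r1:4,r2:Add2,r3:56,r4:16,r5:60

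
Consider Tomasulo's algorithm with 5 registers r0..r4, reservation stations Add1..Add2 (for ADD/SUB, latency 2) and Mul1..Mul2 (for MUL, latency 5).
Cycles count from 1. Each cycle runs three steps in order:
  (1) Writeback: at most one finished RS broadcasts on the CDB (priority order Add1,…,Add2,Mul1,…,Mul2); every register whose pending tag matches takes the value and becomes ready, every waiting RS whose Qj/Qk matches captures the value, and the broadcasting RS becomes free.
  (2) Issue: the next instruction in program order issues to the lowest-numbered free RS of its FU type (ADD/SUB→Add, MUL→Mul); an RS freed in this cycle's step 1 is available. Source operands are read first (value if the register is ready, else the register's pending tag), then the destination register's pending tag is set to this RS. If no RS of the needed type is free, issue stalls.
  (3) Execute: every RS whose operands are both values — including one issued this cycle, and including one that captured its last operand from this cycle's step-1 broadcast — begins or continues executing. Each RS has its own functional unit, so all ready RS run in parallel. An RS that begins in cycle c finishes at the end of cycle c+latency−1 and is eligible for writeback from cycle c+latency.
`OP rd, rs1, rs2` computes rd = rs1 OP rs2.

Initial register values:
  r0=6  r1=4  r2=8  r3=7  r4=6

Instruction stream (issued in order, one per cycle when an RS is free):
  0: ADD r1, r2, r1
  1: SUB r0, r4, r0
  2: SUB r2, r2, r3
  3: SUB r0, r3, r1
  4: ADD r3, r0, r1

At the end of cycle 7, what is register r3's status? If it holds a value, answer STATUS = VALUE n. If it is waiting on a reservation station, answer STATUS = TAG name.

cycle 1: issue ADD r1<-Add1 // r0:6,r1:Add1,r2:8,r3:7,r4:6
cycle 2: issue SUB r0<-Add2 // r0:Add2,r1:Add1,r2:8,r3:7,r4:6
cycle 3: CDB Add1=12; issue SUB r2<-Add1 // r0:Add2,r1:12,r2:Add1,r3:7,r4:6
cycle 4: CDB Add2=0; issue SUB r0<-Add2 // r0:Add2,r1:12,r2:Add1,r3:7,r4:6
cycle 5: CDB Add1=1; issue ADD r3<-Add1 // r0:Add2,r1:12,r2:1,r3:Add1,r4:6
cycle 6: CDB Add2=-5 // r0:-5,r1:12,r2:1,r3:Add1,r4:6
cycle 7: - // r0:-5,r1:12,r2:1,r3:Add1,r4:6

STATUS = TAG Add1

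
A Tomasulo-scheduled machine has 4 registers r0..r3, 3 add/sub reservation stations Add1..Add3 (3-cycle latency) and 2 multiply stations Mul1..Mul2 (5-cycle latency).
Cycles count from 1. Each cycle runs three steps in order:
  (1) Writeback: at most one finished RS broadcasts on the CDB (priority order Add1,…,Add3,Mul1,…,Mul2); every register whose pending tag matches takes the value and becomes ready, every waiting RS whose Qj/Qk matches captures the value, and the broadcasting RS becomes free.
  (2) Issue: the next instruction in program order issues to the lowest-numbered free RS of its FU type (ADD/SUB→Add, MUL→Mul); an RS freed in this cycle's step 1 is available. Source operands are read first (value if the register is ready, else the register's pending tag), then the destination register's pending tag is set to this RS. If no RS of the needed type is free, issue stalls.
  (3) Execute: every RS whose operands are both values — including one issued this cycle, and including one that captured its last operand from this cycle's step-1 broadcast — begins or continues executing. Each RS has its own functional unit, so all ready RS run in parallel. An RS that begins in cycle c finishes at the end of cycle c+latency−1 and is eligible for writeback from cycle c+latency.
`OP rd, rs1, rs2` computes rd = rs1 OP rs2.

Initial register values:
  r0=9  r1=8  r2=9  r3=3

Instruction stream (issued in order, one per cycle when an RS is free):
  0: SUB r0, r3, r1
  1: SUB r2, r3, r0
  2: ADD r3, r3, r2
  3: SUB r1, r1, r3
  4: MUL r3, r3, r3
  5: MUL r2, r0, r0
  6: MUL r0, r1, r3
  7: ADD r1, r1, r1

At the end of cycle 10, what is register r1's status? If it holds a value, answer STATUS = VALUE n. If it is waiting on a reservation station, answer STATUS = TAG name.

  c1: issue SUB r0<-Add1  regs: r0:Add1,r1:8,r2:9,r3:3
  c2: issue SUB r2<-Add2  regs: r0:Add1,r1:8,r2:Add2,r3:3
  c3: issue ADD r3<-Add3  regs: r0:Add1,r1:8,r2:Add2,r3:Add3
  c4: CDB Add1=-5; issue SUB r1<-Add1  regs: r0:-5,r1:Add1,r2:Add2,r3:Add3
  c5: issue MUL r3<-Mul1  regs: r0:-5,r1:Add1,r2:Add2,r3:Mul1
  c6: issue MUL r2<-Mul2  regs: r0:-5,r1:Add1,r2:Mul2,r3:Mul1
  c7: CDB Add2=8; stall  regs: r0:-5,r1:Add1,r2:Mul2,r3:Mul1
  c8: stall  regs: r0:-5,r1:Add1,r2:Mul2,r3:Mul1
  c9: stall  regs: r0:-5,r1:Add1,r2:Mul2,r3:Mul1
  c10: CDB Add3=11; stall  regs: r0:-5,r1:Add1,r2:Mul2,r3:Mul1

STATUS = TAG Add1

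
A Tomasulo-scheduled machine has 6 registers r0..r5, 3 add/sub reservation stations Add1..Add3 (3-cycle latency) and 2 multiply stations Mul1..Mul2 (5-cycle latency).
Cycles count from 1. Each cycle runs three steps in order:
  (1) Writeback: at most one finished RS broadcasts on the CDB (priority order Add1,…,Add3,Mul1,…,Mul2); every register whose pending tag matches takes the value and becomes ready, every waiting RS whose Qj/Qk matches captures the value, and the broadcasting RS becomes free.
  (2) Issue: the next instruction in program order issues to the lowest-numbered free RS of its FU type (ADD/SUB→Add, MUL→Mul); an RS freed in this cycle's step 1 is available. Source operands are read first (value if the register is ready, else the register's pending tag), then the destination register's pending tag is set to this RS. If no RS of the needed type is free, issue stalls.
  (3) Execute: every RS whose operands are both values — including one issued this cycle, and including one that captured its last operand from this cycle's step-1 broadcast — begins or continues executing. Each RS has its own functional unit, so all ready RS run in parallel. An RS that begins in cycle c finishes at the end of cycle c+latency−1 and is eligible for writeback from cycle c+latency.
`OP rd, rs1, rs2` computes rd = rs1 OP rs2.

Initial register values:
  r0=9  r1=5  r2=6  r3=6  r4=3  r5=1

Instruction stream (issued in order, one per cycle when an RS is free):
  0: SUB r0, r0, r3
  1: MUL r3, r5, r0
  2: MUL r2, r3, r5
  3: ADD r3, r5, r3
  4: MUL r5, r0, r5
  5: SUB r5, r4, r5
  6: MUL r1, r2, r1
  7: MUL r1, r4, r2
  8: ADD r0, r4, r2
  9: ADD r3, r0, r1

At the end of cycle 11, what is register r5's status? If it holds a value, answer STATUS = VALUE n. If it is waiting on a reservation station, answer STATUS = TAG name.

cycle 1: issue SUB r0<-Add1 // r0:Add1,r1:5,r2:6,r3:6,r4:3,r5:1
cycle 2: issue MUL r3<-Mul1 // r0:Add1,r1:5,r2:6,r3:Mul1,r4:3,r5:1
cycle 3: issue MUL r2<-Mul2 // r0:Add1,r1:5,r2:Mul2,r3:Mul1,r4:3,r5:1
cycle 4: CDB Add1=3; issue ADD r3<-Add1 // r0:3,r1:5,r2:Mul2,r3:Add1,r4:3,r5:1
cycle 5: stall // r0:3,r1:5,r2:Mul2,r3:Add1,r4:3,r5:1
cycle 6: stall // r0:3,r1:5,r2:Mul2,r3:Add1,r4:3,r5:1
cycle 7: stall // r0:3,r1:5,r2:Mul2,r3:Add1,r4:3,r5:1
cycle 8: stall // r0:3,r1:5,r2:Mul2,r3:Add1,r4:3,r5:1
cycle 9: CDB Mul1=3; issue MUL r5<-Mul1 // r0:3,r1:5,r2:Mul2,r3:Add1,r4:3,r5:Mul1
cycle 10: issue SUB r5<-Add2 // r0:3,r1:5,r2:Mul2,r3:Add1,r4:3,r5:Add2
cycle 11: stall // r0:3,r1:5,r2:Mul2,r3:Add1,r4:3,r5:Add2

STATUS = TAG Add2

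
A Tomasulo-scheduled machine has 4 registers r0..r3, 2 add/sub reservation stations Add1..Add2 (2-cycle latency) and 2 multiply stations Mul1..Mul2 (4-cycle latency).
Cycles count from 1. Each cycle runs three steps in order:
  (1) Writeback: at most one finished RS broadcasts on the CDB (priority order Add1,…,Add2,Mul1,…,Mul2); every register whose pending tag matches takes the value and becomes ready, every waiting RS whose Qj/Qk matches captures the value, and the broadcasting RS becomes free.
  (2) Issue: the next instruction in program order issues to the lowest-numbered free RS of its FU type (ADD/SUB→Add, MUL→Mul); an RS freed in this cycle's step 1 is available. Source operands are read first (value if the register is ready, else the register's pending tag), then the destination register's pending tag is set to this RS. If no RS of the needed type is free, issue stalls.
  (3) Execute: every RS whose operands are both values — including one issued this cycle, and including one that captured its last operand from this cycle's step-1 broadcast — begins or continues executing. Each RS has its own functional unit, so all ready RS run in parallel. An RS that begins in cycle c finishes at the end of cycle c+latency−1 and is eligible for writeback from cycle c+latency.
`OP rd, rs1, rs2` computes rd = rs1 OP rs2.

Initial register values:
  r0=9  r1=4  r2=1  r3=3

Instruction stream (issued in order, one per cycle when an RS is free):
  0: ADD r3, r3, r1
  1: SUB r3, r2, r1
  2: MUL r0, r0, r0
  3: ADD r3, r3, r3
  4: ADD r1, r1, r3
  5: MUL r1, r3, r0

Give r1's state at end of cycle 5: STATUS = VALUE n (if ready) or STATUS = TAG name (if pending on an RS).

STATUS = TAG Add2

c1: issue ADD r3<-Add1 | r0:9,r1:4,r2:1,r3:Add1
c2: issue SUB r3<-Add2 | r0:9,r1:4,r2:1,r3:Add2
c3: CDB Add1=7; issue MUL r0<-Mul1 | r0:Mul1,r1:4,r2:1,r3:Add2
c4: CDB Add2=-3; issue ADD r3<-Add1 | r0:Mul1,r1:4,r2:1,r3:Add1
c5: issue ADD r1<-Add2 | r0:Mul1,r1:Add2,r2:1,r3:Add1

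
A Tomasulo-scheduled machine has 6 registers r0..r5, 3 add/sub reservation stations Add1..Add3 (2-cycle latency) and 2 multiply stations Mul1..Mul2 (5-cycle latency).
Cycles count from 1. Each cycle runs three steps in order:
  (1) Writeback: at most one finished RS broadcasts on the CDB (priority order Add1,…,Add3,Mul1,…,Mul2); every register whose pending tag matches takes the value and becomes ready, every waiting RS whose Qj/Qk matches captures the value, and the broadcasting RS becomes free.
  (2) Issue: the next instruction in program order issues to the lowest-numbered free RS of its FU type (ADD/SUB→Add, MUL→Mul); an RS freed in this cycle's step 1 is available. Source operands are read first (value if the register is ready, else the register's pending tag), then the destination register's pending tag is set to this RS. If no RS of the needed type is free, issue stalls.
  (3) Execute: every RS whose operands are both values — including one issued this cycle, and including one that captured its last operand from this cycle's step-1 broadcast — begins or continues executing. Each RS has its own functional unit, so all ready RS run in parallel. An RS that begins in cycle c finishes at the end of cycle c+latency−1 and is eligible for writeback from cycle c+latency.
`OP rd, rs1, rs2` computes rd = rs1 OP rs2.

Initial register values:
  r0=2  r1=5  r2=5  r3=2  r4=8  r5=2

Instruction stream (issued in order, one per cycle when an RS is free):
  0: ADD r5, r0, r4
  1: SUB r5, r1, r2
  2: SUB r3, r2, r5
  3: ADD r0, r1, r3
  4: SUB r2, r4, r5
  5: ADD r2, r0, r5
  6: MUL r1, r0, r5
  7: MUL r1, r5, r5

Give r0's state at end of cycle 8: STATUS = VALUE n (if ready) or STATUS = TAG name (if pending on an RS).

cycle 1: issue ADD r5<-Add1 // r0:2,r1:5,r2:5,r3:2,r4:8,r5:Add1
cycle 2: issue SUB r5<-Add2 // r0:2,r1:5,r2:5,r3:2,r4:8,r5:Add2
cycle 3: CDB Add1=10; issue SUB r3<-Add1 // r0:2,r1:5,r2:5,r3:Add1,r4:8,r5:Add2
cycle 4: CDB Add2=0; issue ADD r0<-Add2 // r0:Add2,r1:5,r2:5,r3:Add1,r4:8,r5:0
cycle 5: issue SUB r2<-Add3 // r0:Add2,r1:5,r2:Add3,r3:Add1,r4:8,r5:0
cycle 6: CDB Add1=5; issue ADD r2<-Add1 // r0:Add2,r1:5,r2:Add1,r3:5,r4:8,r5:0
cycle 7: CDB Add3=8; issue MUL r1<-Mul1 // r0:Add2,r1:Mul1,r2:Add1,r3:5,r4:8,r5:0
cycle 8: CDB Add2=10; issue MUL r1<-Mul2 // r0:10,r1:Mul2,r2:Add1,r3:5,r4:8,r5:0

STATUS = VALUE 10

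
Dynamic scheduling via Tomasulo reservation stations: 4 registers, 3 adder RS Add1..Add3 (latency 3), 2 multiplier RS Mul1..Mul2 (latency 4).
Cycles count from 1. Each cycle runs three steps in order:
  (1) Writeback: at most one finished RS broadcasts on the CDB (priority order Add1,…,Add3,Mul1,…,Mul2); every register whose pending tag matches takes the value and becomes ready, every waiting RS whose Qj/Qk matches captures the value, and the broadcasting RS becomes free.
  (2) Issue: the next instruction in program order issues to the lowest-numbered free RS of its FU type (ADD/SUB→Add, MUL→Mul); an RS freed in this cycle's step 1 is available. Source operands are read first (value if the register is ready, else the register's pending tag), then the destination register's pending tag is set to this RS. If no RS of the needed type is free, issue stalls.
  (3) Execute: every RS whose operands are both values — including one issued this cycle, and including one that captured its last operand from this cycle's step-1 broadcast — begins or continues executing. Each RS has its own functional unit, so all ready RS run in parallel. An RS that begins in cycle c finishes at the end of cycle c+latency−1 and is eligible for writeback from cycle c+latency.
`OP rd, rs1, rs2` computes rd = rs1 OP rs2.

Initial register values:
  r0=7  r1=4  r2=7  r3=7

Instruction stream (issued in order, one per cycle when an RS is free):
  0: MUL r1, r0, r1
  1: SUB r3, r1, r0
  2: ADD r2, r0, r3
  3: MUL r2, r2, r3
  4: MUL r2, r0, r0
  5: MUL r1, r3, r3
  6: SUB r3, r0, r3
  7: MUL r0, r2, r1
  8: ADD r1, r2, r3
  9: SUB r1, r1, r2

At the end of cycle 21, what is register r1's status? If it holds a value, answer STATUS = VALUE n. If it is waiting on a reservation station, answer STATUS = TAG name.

c1: issue MUL r1<-Mul1 | r0:7,r1:Mul1,r2:7,r3:7
c2: issue SUB r3<-Add1 | r0:7,r1:Mul1,r2:7,r3:Add1
c3: issue ADD r2<-Add2 | r0:7,r1:Mul1,r2:Add2,r3:Add1
c4: issue MUL r2<-Mul2 | r0:7,r1:Mul1,r2:Mul2,r3:Add1
c5: CDB Mul1=28; issue MUL r2<-Mul1 | r0:7,r1:28,r2:Mul1,r3:Add1
c6: stall | r0:7,r1:28,r2:Mul1,r3:Add1
c7: stall | r0:7,r1:28,r2:Mul1,r3:Add1
c8: CDB Add1=21; stall | r0:7,r1:28,r2:Mul1,r3:21
c9: CDB Mul1=49; issue MUL r1<-Mul1 | r0:7,r1:Mul1,r2:49,r3:21
c10: issue SUB r3<-Add1 | r0:7,r1:Mul1,r2:49,r3:Add1
c11: CDB Add2=28; stall | r0:7,r1:Mul1,r2:49,r3:Add1
c12: stall | r0:7,r1:Mul1,r2:49,r3:Add1
c13: CDB Add1=-14; stall | r0:7,r1:Mul1,r2:49,r3:-14
c14: CDB Mul1=441; issue MUL r0<-Mul1 | r0:Mul1,r1:441,r2:49,r3:-14
c15: CDB Mul2=588; issue ADD r1<-Add1 | r0:Mul1,r1:Add1,r2:49,r3:-14
c16: issue SUB r1<-Add2 | r0:Mul1,r1:Add2,r2:49,r3:-14
c17: - | r0:Mul1,r1:Add2,r2:49,r3:-14
c18: CDB Add1=35 | r0:Mul1,r1:Add2,r2:49,r3:-14
c19: CDB Mul1=21609 | r0:21609,r1:Add2,r2:49,r3:-14
c20: - | r0:21609,r1:Add2,r2:49,r3:-14
c21: CDB Add2=-14 | r0:21609,r1:-14,r2:49,r3:-14

STATUS = VALUE -14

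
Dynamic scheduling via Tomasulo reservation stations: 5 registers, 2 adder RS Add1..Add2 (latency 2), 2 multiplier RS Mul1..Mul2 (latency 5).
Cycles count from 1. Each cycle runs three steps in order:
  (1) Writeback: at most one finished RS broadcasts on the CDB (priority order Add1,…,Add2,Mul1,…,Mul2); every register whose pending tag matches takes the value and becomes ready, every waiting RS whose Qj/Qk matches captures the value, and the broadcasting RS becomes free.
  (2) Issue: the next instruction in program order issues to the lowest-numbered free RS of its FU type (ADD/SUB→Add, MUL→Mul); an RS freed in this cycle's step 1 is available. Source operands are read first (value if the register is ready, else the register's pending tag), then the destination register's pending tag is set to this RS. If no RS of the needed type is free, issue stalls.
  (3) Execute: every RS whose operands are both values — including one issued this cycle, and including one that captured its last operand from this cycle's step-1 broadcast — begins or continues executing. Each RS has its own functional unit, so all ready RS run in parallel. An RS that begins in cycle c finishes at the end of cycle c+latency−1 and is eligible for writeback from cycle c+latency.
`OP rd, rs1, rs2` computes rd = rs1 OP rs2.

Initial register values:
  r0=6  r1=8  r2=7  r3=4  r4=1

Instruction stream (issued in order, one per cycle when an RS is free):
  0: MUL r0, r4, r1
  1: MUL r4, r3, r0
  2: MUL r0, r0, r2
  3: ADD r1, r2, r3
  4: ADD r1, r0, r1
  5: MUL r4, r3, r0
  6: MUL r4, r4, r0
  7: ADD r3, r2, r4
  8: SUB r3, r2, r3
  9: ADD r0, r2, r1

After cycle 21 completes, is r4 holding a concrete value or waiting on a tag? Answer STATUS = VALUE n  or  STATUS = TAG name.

  c1: issue MUL r0<-Mul1  regs: r0:Mul1,r1:8,r2:7,r3:4,r4:1
  c2: issue MUL r4<-Mul2  regs: r0:Mul1,r1:8,r2:7,r3:4,r4:Mul2
  c3: stall  regs: r0:Mul1,r1:8,r2:7,r3:4,r4:Mul2
  c4: stall  regs: r0:Mul1,r1:8,r2:7,r3:4,r4:Mul2
  c5: stall  regs: r0:Mul1,r1:8,r2:7,r3:4,r4:Mul2
  c6: CDB Mul1=8; issue MUL r0<-Mul1  regs: r0:Mul1,r1:8,r2:7,r3:4,r4:Mul2
  c7: issue ADD r1<-Add1  regs: r0:Mul1,r1:Add1,r2:7,r3:4,r4:Mul2
  c8: issue ADD r1<-Add2  regs: r0:Mul1,r1:Add2,r2:7,r3:4,r4:Mul2
  c9: CDB Add1=11; stall  regs: r0:Mul1,r1:Add2,r2:7,r3:4,r4:Mul2
  c10: stall  regs: r0:Mul1,r1:Add2,r2:7,r3:4,r4:Mul2
  c11: CDB Mul1=56; issue MUL r4<-Mul1  regs: r0:56,r1:Add2,r2:7,r3:4,r4:Mul1
  c12: CDB Mul2=32; issue MUL r4<-Mul2  regs: r0:56,r1:Add2,r2:7,r3:4,r4:Mul2
  c13: CDB Add2=67; issue ADD r3<-Add1  regs: r0:56,r1:67,r2:7,r3:Add1,r4:Mul2
  c14: issue SUB r3<-Add2  regs: r0:56,r1:67,r2:7,r3:Add2,r4:Mul2
  c15: stall  regs: r0:56,r1:67,r2:7,r3:Add2,r4:Mul2
  c16: CDB Mul1=224; stall  regs: r0:56,r1:67,r2:7,r3:Add2,r4:Mul2
  c17: stall  regs: r0:56,r1:67,r2:7,r3:Add2,r4:Mul2
  c18: stall  regs: r0:56,r1:67,r2:7,r3:Add2,r4:Mul2
  c19: stall  regs: r0:56,r1:67,r2:7,r3:Add2,r4:Mul2
  c20: stall  regs: r0:56,r1:67,r2:7,r3:Add2,r4:Mul2
  c21: CDB Mul2=12544; stall  regs: r0:56,r1:67,r2:7,r3:Add2,r4:12544

STATUS = VALUE 12544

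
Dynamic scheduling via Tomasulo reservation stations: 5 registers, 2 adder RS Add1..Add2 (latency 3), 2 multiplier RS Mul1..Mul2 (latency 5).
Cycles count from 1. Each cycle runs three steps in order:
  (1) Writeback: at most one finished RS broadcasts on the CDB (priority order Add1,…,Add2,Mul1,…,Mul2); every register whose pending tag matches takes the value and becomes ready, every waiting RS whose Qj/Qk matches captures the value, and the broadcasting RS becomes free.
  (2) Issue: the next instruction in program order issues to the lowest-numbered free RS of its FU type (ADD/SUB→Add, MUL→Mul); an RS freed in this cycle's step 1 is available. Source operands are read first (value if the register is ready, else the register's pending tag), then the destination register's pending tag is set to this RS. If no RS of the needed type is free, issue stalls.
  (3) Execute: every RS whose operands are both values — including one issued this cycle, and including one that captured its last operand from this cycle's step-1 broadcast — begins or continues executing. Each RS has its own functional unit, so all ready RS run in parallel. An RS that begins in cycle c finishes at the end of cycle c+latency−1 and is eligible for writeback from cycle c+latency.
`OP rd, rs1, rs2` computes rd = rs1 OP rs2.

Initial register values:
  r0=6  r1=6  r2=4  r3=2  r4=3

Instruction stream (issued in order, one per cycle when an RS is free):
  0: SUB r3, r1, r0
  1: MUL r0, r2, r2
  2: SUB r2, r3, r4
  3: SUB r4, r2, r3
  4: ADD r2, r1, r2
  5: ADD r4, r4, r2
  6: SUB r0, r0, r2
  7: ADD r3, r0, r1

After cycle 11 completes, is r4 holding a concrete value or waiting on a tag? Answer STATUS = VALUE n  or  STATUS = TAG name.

STATUS = TAG Add1

cycle 1: issue SUB r3<-Add1 // r0:6,r1:6,r2:4,r3:Add1,r4:3
cycle 2: issue MUL r0<-Mul1 // r0:Mul1,r1:6,r2:4,r3:Add1,r4:3
cycle 3: issue SUB r2<-Add2 // r0:Mul1,r1:6,r2:Add2,r3:Add1,r4:3
cycle 4: CDB Add1=0; issue SUB r4<-Add1 // r0:Mul1,r1:6,r2:Add2,r3:0,r4:Add1
cycle 5: stall // r0:Mul1,r1:6,r2:Add2,r3:0,r4:Add1
cycle 6: stall // r0:Mul1,r1:6,r2:Add2,r3:0,r4:Add1
cycle 7: CDB Add2=-3; issue ADD r2<-Add2 // r0:Mul1,r1:6,r2:Add2,r3:0,r4:Add1
cycle 8: CDB Mul1=16; stall // r0:16,r1:6,r2:Add2,r3:0,r4:Add1
cycle 9: stall // r0:16,r1:6,r2:Add2,r3:0,r4:Add1
cycle 10: CDB Add1=-3; issue ADD r4<-Add1 // r0:16,r1:6,r2:Add2,r3:0,r4:Add1
cycle 11: CDB Add2=3; issue SUB r0<-Add2 // r0:Add2,r1:6,r2:3,r3:0,r4:Add1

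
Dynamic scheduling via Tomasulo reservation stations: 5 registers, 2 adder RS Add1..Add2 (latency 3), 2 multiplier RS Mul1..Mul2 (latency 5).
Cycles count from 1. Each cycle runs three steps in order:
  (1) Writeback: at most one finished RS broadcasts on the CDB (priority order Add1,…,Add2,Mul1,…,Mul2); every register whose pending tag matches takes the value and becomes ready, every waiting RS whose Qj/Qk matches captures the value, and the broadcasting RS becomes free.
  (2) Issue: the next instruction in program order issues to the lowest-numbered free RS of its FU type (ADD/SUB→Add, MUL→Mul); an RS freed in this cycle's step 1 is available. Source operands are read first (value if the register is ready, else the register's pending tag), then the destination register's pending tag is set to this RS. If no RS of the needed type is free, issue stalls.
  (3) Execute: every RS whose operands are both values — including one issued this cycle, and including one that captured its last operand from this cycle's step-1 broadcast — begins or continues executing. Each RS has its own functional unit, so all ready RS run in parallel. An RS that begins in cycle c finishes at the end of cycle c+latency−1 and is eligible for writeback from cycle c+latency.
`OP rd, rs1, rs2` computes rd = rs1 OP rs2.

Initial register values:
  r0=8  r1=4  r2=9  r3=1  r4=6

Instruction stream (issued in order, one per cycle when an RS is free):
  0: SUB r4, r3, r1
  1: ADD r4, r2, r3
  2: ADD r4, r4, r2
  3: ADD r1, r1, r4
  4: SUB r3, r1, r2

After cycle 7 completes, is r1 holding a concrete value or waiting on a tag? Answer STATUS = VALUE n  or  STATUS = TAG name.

STATUS = TAG Add2

  c1: issue SUB r4<-Add1  regs: r0:8,r1:4,r2:9,r3:1,r4:Add1
  c2: issue ADD r4<-Add2  regs: r0:8,r1:4,r2:9,r3:1,r4:Add2
  c3: stall  regs: r0:8,r1:4,r2:9,r3:1,r4:Add2
  c4: CDB Add1=-3; issue ADD r4<-Add1  regs: r0:8,r1:4,r2:9,r3:1,r4:Add1
  c5: CDB Add2=10; issue ADD r1<-Add2  regs: r0:8,r1:Add2,r2:9,r3:1,r4:Add1
  c6: stall  regs: r0:8,r1:Add2,r2:9,r3:1,r4:Add1
  c7: stall  regs: r0:8,r1:Add2,r2:9,r3:1,r4:Add1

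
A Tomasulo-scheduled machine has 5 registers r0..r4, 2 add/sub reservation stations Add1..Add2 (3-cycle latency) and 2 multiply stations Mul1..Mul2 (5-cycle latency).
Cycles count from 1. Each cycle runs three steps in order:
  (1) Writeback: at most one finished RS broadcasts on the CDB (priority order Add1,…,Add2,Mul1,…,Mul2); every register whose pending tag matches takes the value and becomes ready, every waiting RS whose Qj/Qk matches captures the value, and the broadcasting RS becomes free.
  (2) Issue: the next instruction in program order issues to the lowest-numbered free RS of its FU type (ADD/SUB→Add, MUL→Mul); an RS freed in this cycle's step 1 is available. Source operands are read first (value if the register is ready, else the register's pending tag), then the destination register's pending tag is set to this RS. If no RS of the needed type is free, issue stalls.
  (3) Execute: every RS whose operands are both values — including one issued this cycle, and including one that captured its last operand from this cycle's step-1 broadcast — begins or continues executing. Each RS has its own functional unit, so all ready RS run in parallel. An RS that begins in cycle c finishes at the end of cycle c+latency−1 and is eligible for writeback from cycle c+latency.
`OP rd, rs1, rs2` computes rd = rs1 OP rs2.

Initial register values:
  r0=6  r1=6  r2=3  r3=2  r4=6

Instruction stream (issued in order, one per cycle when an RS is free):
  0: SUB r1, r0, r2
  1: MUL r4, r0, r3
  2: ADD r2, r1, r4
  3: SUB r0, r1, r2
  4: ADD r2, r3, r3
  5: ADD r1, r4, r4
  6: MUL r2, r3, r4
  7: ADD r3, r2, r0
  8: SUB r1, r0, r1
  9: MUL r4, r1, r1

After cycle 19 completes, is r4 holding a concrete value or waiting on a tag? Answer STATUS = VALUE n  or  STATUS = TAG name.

STATUS = TAG Mul2

c1: issue SUB r1<-Add1 | r0:6,r1:Add1,r2:3,r3:2,r4:6
c2: issue MUL r4<-Mul1 | r0:6,r1:Add1,r2:3,r3:2,r4:Mul1
c3: issue ADD r2<-Add2 | r0:6,r1:Add1,r2:Add2,r3:2,r4:Mul1
c4: CDB Add1=3; issue SUB r0<-Add1 | r0:Add1,r1:3,r2:Add2,r3:2,r4:Mul1
c5: stall | r0:Add1,r1:3,r2:Add2,r3:2,r4:Mul1
c6: stall | r0:Add1,r1:3,r2:Add2,r3:2,r4:Mul1
c7: CDB Mul1=12; stall | r0:Add1,r1:3,r2:Add2,r3:2,r4:12
c8: stall | r0:Add1,r1:3,r2:Add2,r3:2,r4:12
c9: stall | r0:Add1,r1:3,r2:Add2,r3:2,r4:12
c10: CDB Add2=15; issue ADD r2<-Add2 | r0:Add1,r1:3,r2:Add2,r3:2,r4:12
c11: stall | r0:Add1,r1:3,r2:Add2,r3:2,r4:12
c12: stall | r0:Add1,r1:3,r2:Add2,r3:2,r4:12
c13: CDB Add1=-12; issue ADD r1<-Add1 | r0:-12,r1:Add1,r2:Add2,r3:2,r4:12
c14: CDB Add2=4; issue MUL r2<-Mul1 | r0:-12,r1:Add1,r2:Mul1,r3:2,r4:12
c15: issue ADD r3<-Add2 | r0:-12,r1:Add1,r2:Mul1,r3:Add2,r4:12
c16: CDB Add1=24; issue SUB r1<-Add1 | r0:-12,r1:Add1,r2:Mul1,r3:Add2,r4:12
c17: issue MUL r4<-Mul2 | r0:-12,r1:Add1,r2:Mul1,r3:Add2,r4:Mul2
c18: - | r0:-12,r1:Add1,r2:Mul1,r3:Add2,r4:Mul2
c19: CDB Add1=-36 | r0:-12,r1:-36,r2:Mul1,r3:Add2,r4:Mul2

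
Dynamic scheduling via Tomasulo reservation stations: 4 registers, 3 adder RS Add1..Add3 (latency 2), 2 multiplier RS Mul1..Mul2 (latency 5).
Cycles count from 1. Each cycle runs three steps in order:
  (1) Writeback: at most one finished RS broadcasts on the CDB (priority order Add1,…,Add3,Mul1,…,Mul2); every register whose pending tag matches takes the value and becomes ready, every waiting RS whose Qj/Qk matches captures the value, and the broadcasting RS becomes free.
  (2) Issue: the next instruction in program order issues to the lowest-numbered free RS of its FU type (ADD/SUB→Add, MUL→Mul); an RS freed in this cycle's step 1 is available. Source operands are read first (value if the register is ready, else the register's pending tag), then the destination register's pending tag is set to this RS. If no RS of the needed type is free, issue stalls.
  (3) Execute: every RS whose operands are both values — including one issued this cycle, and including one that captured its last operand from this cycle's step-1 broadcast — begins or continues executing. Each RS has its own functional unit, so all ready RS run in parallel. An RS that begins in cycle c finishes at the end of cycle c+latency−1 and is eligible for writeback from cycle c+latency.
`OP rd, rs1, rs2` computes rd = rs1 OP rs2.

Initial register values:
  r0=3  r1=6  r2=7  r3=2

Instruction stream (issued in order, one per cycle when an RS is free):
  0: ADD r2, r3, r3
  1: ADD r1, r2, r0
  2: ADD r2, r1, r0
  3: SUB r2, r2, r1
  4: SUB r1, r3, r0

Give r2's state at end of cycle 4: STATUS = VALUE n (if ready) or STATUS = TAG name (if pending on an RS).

  c1: issue ADD r2<-Add1  regs: r0:3,r1:6,r2:Add1,r3:2
  c2: issue ADD r1<-Add2  regs: r0:3,r1:Add2,r2:Add1,r3:2
  c3: CDB Add1=4; issue ADD r2<-Add1  regs: r0:3,r1:Add2,r2:Add1,r3:2
  c4: issue SUB r2<-Add3  regs: r0:3,r1:Add2,r2:Add3,r3:2

STATUS = TAG Add3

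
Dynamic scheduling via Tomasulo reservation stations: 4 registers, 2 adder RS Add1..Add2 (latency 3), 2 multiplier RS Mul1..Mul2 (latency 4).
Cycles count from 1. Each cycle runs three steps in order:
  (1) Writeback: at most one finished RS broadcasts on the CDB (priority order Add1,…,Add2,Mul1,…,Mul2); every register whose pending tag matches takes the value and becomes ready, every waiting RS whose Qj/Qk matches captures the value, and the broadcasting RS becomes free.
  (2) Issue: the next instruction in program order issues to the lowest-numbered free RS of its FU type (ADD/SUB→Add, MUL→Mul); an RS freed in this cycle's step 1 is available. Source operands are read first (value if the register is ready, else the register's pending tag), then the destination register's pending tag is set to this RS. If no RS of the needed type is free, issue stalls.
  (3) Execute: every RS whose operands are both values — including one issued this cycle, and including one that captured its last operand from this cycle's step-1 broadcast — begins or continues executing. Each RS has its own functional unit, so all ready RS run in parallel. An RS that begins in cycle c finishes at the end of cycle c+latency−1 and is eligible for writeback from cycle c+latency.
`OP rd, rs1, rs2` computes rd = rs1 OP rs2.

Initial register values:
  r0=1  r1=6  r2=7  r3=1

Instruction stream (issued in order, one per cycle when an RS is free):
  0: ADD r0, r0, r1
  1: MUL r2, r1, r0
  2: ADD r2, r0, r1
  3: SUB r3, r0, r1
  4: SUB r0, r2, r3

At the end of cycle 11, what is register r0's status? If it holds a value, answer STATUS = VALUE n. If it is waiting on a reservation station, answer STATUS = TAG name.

STATUS = VALUE 12

  c1: issue ADD r0<-Add1  regs: r0:Add1,r1:6,r2:7,r3:1
  c2: issue MUL r2<-Mul1  regs: r0:Add1,r1:6,r2:Mul1,r3:1
  c3: issue ADD r2<-Add2  regs: r0:Add1,r1:6,r2:Add2,r3:1
  c4: CDB Add1=7; issue SUB r3<-Add1  regs: r0:7,r1:6,r2:Add2,r3:Add1
  c5: stall  regs: r0:7,r1:6,r2:Add2,r3:Add1
  c6: stall  regs: r0:7,r1:6,r2:Add2,r3:Add1
  c7: CDB Add1=1; issue SUB r0<-Add1  regs: r0:Add1,r1:6,r2:Add2,r3:1
  c8: CDB Add2=13  regs: r0:Add1,r1:6,r2:13,r3:1
  c9: CDB Mul1=42  regs: r0:Add1,r1:6,r2:13,r3:1
  c10: -  regs: r0:Add1,r1:6,r2:13,r3:1
  c11: CDB Add1=12  regs: r0:12,r1:6,r2:13,r3:1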